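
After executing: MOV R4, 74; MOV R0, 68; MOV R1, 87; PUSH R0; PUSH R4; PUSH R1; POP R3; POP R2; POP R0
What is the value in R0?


Stack trace (top is rightmost):
  MOV R4, 74  → R4 = 74
  MOV R0, 68  → R0 = 68
  MOV R1, 87  → R1 = 87
  PUSH R0  → stack: [68]
  PUSH R4  → stack: [68, 74]
  PUSH R1  → stack: [68, 74, 87]
  POP R3  → R3 = 87, stack: [68, 74]
  POP R2  → R2 = 74, stack: [68]
  POP R0  → R0 = 68, stack: []
Final: R0 = 68

68


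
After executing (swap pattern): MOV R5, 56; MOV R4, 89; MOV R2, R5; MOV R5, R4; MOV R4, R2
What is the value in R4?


Register state trace (swap pattern):
  MOV R5, 56  → R5 = 56
  MOV R4, 89  → R4 = 89
  MOV R2, R5  → R2 = 56  (save R5)
  MOV R5, R4  → R5 = 89  (R5 gets R4's value)
  MOV R4, R2  → R4 = 56  (R4 gets saved value)
Final: R4 = 56

56


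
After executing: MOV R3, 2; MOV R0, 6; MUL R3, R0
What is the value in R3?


Register state trace:
  MOV R3, 2  → R3 = 2
  MOV R0, 6  → R0 = 6
  MUL R3, R0  → R3 = 2 * 6 = 12
Final: R3 = 12

12


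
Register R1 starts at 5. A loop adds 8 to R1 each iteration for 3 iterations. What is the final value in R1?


Starting value: R1 = 5
  Iter 1: R1 = 5 + 8 = 13
  Iter 2: R1 = 13 + 8 = 21
  Iter 3: R1 = 21 + 8 = 29
Final: R1 = 29

29


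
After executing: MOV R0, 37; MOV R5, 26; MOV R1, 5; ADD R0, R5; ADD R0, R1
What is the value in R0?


Register state trace:
  MOV R0, 37  → R0 = 37
  MOV R5, 26  → R5 = 26
  MOV R1, 5  → R1 = 5
  ADD R0, R5  → R0 = 37 + 26 = 63
  ADD R0, R1  → R0 = 63 + 5 = 68
Final: R0 = 68

68


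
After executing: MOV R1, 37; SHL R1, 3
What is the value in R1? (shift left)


Register state trace:
  MOV R1, 37  → R1 = 37
  SHL R1, 3  → R1 = 37 << 3 = 37 * 2^3 = 296
Final: R1 = 296

296


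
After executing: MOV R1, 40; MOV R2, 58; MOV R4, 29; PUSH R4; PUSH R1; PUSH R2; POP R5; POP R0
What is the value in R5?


Stack trace (top is rightmost):
  MOV R1, 40  → R1 = 40
  MOV R2, 58  → R2 = 58
  MOV R4, 29  → R4 = 29
  PUSH R4  → stack: [29]
  PUSH R1  → stack: [29, 40]
  PUSH R2  → stack: [29, 40, 58]
  POP R5  → R5 = 58, stack: [29, 40]
  POP R0  → R0 = 40, stack: [29]
Final: R5 = 58

58


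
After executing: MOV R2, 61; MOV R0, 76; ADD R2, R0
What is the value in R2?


Register state trace:
  MOV R2, 61  → R2 = 61
  MOV R0, 76  → R0 = 76
  ADD R2, R0  → R2 = 61 + 76 = 137
Final: R2 = 137

137


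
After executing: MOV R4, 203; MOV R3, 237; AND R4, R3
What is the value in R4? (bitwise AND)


Register state trace:
  MOV R4, 203  → R4 = 203 (0b11001011)
  MOV R3, 237  → R3 = 237 (0b11101101)
  AND R4, R3  → R4 = 203 AND 237 = 201 (0b11001001)
Final: R4 = 201

201


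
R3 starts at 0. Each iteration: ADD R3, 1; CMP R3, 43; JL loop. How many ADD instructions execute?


Loop trace (R3 starts at 0, target 43, step 1):
  ADD #1: R3 = 0 + 1 = 1  → 1 < 43, loop
  ADD #2: R3 = 1 + 1 = 2  → 2 < 43, loop
  ADD #3: R3 = 2 + 1 = 3  → 3 < 43, loop
  ADD #4: R3 = 3 + 1 = 4  → 4 < 43, loop
  ADD #5: R3 = 4 + 1 = 5  → 5 < 43, loop
  ADD #6: R3 = 5 + 1 = 6  → 6 < 43, loop
  ADD #7: R3 = 6 + 1 = 7  → 7 < 43, loop
  ADD #8: R3 = 7 + 1 = 8  → 8 < 43, loop
  ADD #9: R3 = 8 + 1 = 9  → 9 < 43, loop
  ADD #10: R3 = 9 + 1 = 10  → 10 < 43, loop
  ADD #11: R3 = 10 + 1 = 11  → 11 < 43, loop
  ADD #12: R3 = 11 + 1 = 12  → 12 < 43, loop
  ADD #13: R3 = 12 + 1 = 13  → 13 < 43, loop
  ADD #14: R3 = 13 + 1 = 14  → 14 < 43, loop
  ADD #15: R3 = 14 + 1 = 15  → 15 < 43, loop
  ADD #16: R3 = 15 + 1 = 16  → 16 < 43, loop
  ADD #17: R3 = 16 + 1 = 17  → 17 < 43, loop
  ADD #18: R3 = 17 + 1 = 18  → 18 < 43, loop
  ADD #19: R3 = 18 + 1 = 19  → 19 < 43, loop
  ADD #20: R3 = 19 + 1 = 20  → 20 < 43, loop
  ADD #21: R3 = 20 + 1 = 21  → 21 < 43, loop
  ADD #22: R3 = 21 + 1 = 22  → 22 < 43, loop
  ADD #23: R3 = 22 + 1 = 23  → 23 < 43, loop
  ADD #24: R3 = 23 + 1 = 24  → 24 < 43, loop
  ADD #25: R3 = 24 + 1 = 25  → 25 < 43, loop
  ADD #26: R3 = 25 + 1 = 26  → 26 < 43, loop
  ADD #27: R3 = 26 + 1 = 27  → 27 < 43, loop
  ADD #28: R3 = 27 + 1 = 28  → 28 < 43, loop
  ADD #29: R3 = 28 + 1 = 29  → 29 < 43, loop
  ADD #30: R3 = 29 + 1 = 30  → 30 < 43, loop
  ADD #31: R3 = 30 + 1 = 31  → 31 < 43, loop
  ADD #32: R3 = 31 + 1 = 32  → 32 < 43, loop
  ADD #33: R3 = 32 + 1 = 33  → 33 < 43, loop
  ADD #34: R3 = 33 + 1 = 34  → 34 < 43, loop
  ADD #35: R3 = 34 + 1 = 35  → 35 < 43, loop
  ADD #36: R3 = 35 + 1 = 36  → 36 < 43, loop
  ADD #37: R3 = 36 + 1 = 37  → 37 < 43, loop
  ADD #38: R3 = 37 + 1 = 38  → 38 < 43, loop
  ADD #39: R3 = 38 + 1 = 39  → 39 < 43, loop
  ADD #40: R3 = 39 + 1 = 40  → 40 < 43, loop
  ADD #41: R3 = 40 + 1 = 41  → 41 < 43, loop
  ADD #42: R3 = 41 + 1 = 42  → 42 < 43, loop
  ADD #43: R3 = 42 + 1 = 43  → 43 >= 43, exit
Total ADD instructions: 43

43


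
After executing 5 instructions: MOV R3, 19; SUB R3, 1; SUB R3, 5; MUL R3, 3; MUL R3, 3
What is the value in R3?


Register state trace:
  MOV R3, 19  → R3 = 19
  SUB R3, 1  → R3 = 19 - 1 = 18
  SUB R3, 5  → R3 = 18 - 5 = 13
  MUL R3, 3  → R3 = 13 * 3 = 39
  MUL R3, 3  → R3 = 39 * 3 = 117
Final: R3 = 117

117


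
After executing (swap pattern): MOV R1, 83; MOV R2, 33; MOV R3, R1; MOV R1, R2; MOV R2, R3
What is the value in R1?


Register state trace (swap pattern):
  MOV R1, 83  → R1 = 83
  MOV R2, 33  → R2 = 33
  MOV R3, R1  → R3 = 83  (save R1)
  MOV R1, R2  → R1 = 33  (R1 gets R2's value)
  MOV R2, R3  → R2 = 83  (R2 gets saved value)
Final: R1 = 33

33


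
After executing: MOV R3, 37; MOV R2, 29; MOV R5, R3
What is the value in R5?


Register state trace:
  MOV R3, 37  → R3 = 37
  MOV R2, 29  → R2 = 29
  MOV R5, R3  → R5 = 37
Final: R5 = 37

37


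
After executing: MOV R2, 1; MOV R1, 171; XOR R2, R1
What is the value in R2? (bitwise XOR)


Register state trace:
  MOV R2, 1  → R2 = 1 (0b00000001)
  MOV R1, 171  → R1 = 171 (0b10101011)
  XOR R2, R1  → R2 = 1 XOR 171 = 170 (0b10101010)
Final: R2 = 170

170


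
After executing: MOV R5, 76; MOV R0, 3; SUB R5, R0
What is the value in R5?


Register state trace:
  MOV R5, 76  → R5 = 76
  MOV R0, 3  → R0 = 3
  SUB R5, R0  → R5 = 76 - 3 = 73
Final: R5 = 73

73


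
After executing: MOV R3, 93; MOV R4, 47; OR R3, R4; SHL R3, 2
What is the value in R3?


Register state trace:
  MOV R3, 93  → R3 = 93 (0b01011101)
  MOV R4, 47  → R4 = 47 (0b00101111)
  OR R3, R4  → R3 = 93 OR 47 = 127 (0b01111111)
  SHL R3, 2  → R3 = 127 << 2 = 508
Final: R3 = 508

508


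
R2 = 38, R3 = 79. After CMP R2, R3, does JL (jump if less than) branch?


Trace:
  R2 = 38, R3 = 79
  CMP R2, R3  → compares 38 vs 79
  JL checks: is 38 less than 79?
  38 < 79, so condition is true
Branch taken: Yes

Yes


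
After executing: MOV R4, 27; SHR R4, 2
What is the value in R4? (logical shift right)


Register state trace:
  MOV R4, 27  → R4 = 27
  SHR R4, 2  → R4 = 27 >> 2 = 27 // 2^2 = 6
Final: R4 = 6

6


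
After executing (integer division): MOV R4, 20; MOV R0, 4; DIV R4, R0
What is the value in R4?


Register state trace:
  MOV R4, 20  → R4 = 20
  MOV R0, 4  → R0 = 4
  DIV R4, R0  → R4 = 20 // 4 = 5
Final: R4 = 5

5


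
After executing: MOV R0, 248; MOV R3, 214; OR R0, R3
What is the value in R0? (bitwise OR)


Register state trace:
  MOV R0, 248  → R0 = 248 (0b11111000)
  MOV R3, 214  → R3 = 214 (0b11010110)
  OR R0, R3   → R0 = 248 OR 214 = 254 (0b11111110)
Final: R0 = 254

254


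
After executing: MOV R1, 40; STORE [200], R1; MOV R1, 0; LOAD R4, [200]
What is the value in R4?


Register and memory trace:
  MOV R1, 40  → R1 = 40
  STORE [200], R1  → mem[200] = 40
  MOV R1, 0  → R1 = 0
  LOAD R4, [200]  → R4 = mem[200] = 40
Final: R4 = 40

40


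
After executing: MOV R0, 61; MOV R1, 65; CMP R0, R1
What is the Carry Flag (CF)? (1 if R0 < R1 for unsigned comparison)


Register state trace:
  MOV R0, 61  → R0 = 61
  MOV R1, 65  → R1 = 65
  CMP R0, R1  → unsigned 61 - 65: borrow occurs
  61 < 65, so CF = 1
CF = 1

1


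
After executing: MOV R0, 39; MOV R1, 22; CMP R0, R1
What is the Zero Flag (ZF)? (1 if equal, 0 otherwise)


Register state trace:
  MOV R0, 39  → R0 = 39
  MOV R1, 22  → R1 = 22
  CMP R0, R1  → computes 39 - 22 = 17
  Result is nonzero, so values are not equal
ZF = 0

0


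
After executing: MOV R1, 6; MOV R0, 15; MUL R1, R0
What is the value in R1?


Register state trace:
  MOV R1, 6  → R1 = 6
  MOV R0, 15  → R0 = 15
  MUL R1, R0  → R1 = 6 * 15 = 90
Final: R1 = 90

90


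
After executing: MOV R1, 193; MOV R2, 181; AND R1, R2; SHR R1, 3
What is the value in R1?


Register state trace:
  MOV R1, 193  → R1 = 193 (0b11000001)
  MOV R2, 181  → R2 = 181 (0b10110101)
  AND R1, R2  → R1 = 193 AND 181 = 129 (0b10000001)
  SHR R1, 3  → R1 = 129 >> 3 = 16
Final: R1 = 16

16


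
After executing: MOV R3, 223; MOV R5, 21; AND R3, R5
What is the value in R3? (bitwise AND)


Register state trace:
  MOV R3, 223  → R3 = 223 (0b11011111)
  MOV R5, 21  → R5 = 21 (0b00010101)
  AND R3, R5  → R3 = 223 AND 21 = 21 (0b00010101)
Final: R3 = 21

21


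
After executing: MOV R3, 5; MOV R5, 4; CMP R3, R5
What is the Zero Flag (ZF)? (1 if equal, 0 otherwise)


Register state trace:
  MOV R3, 5  → R3 = 5
  MOV R5, 4  → R5 = 4
  CMP R3, R5  → computes 5 - 4 = 1
  Result is nonzero, so values are not equal
ZF = 0

0


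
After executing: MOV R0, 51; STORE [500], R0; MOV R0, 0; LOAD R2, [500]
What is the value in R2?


Register and memory trace:
  MOV R0, 51  → R0 = 51
  STORE [500], R0  → mem[500] = 51
  MOV R0, 0  → R0 = 0
  LOAD R2, [500]  → R2 = mem[500] = 51
Final: R2 = 51

51


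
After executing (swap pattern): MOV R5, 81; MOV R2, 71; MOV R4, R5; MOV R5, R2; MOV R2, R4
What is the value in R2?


Register state trace (swap pattern):
  MOV R5, 81  → R5 = 81
  MOV R2, 71  → R2 = 71
  MOV R4, R5  → R4 = 81  (save R5)
  MOV R5, R2  → R5 = 71  (R5 gets R2's value)
  MOV R2, R4  → R2 = 81  (R2 gets saved value)
Final: R2 = 81

81


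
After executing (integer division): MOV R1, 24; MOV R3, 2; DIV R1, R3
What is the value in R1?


Register state trace:
  MOV R1, 24  → R1 = 24
  MOV R3, 2  → R3 = 2
  DIV R1, R3  → R1 = 24 // 2 = 12
Final: R1 = 12

12


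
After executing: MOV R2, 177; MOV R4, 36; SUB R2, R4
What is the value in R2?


Register state trace:
  MOV R2, 177  → R2 = 177
  MOV R4, 36  → R4 = 36
  SUB R2, R4  → R2 = 177 - 36 = 141
Final: R2 = 141

141


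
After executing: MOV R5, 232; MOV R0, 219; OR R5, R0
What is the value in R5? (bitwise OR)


Register state trace:
  MOV R5, 232  → R5 = 232 (0b11101000)
  MOV R0, 219  → R0 = 219 (0b11011011)
  OR R5, R0   → R5 = 232 OR 219 = 251 (0b11111011)
Final: R5 = 251

251


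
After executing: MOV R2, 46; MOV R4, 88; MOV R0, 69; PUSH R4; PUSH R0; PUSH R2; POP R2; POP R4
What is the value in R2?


Stack trace (top is rightmost):
  MOV R2, 46  → R2 = 46
  MOV R4, 88  → R4 = 88
  MOV R0, 69  → R0 = 69
  PUSH R4  → stack: [88]
  PUSH R0  → stack: [88, 69]
  PUSH R2  → stack: [88, 69, 46]
  POP R2  → R2 = 46, stack: [88, 69]
  POP R4  → R4 = 69, stack: [88]
Final: R2 = 46

46


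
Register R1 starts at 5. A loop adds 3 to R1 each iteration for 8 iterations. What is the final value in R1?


Starting value: R1 = 5
  Iter 1: R1 = 5 + 3 = 8
  Iter 2: R1 = 8 + 3 = 11
  Iter 3: R1 = 11 + 3 = 14
  Iter 4: R1 = 14 + 3 = 17
  Iter 5: R1 = 17 + 3 = 20
  Iter 6: R1 = 20 + 3 = 23
  Iter 7: R1 = 23 + 3 = 26
  Iter 8: R1 = 26 + 3 = 29
Final: R1 = 29

29


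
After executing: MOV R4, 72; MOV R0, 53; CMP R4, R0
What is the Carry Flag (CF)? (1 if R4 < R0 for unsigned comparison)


Register state trace:
  MOV R4, 72  → R4 = 72
  MOV R0, 53  → R0 = 53
  CMP R4, R0  → unsigned 72 - 53: no borrow
  72 >= 53, so CF = 0
CF = 0

0


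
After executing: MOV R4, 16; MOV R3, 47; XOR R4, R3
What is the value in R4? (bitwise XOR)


Register state trace:
  MOV R4, 16  → R4 = 16 (0b00010000)
  MOV R3, 47  → R3 = 47 (0b00101111)
  XOR R4, R3  → R4 = 16 XOR 47 = 63 (0b00111111)
Final: R4 = 63

63


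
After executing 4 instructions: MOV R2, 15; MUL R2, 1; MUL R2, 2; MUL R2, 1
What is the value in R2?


Register state trace:
  MOV R2, 15  → R2 = 15
  MUL R2, 1  → R2 = 15 * 1 = 15
  MUL R2, 2  → R2 = 15 * 2 = 30
  MUL R2, 1  → R2 = 30 * 1 = 30
Final: R2 = 30

30


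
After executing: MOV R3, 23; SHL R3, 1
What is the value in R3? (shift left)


Register state trace:
  MOV R3, 23  → R3 = 23
  SHL R3, 1  → R3 = 23 << 1 = 23 * 2^1 = 46
Final: R3 = 46

46


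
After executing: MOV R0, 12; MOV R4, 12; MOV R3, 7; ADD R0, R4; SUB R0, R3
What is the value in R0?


Register state trace:
  MOV R0, 12  → R0 = 12
  MOV R4, 12  → R4 = 12
  MOV R3, 7  → R3 = 7
  ADD R0, R4  → R0 = 12 + 12 = 24
  SUB R0, R3  → R0 = 24 - 7 = 17
Final: R0 = 17

17


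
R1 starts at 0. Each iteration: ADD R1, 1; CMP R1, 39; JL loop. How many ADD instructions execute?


Loop trace (R1 starts at 0, target 39, step 1):
  ADD #1: R1 = 0 + 1 = 1  → 1 < 39, loop
  ADD #2: R1 = 1 + 1 = 2  → 2 < 39, loop
  ADD #3: R1 = 2 + 1 = 3  → 3 < 39, loop
  ADD #4: R1 = 3 + 1 = 4  → 4 < 39, loop
  ADD #5: R1 = 4 + 1 = 5  → 5 < 39, loop
  ADD #6: R1 = 5 + 1 = 6  → 6 < 39, loop
  ADD #7: R1 = 6 + 1 = 7  → 7 < 39, loop
  ADD #8: R1 = 7 + 1 = 8  → 8 < 39, loop
  ADD #9: R1 = 8 + 1 = 9  → 9 < 39, loop
  ADD #10: R1 = 9 + 1 = 10  → 10 < 39, loop
  ADD #11: R1 = 10 + 1 = 11  → 11 < 39, loop
  ADD #12: R1 = 11 + 1 = 12  → 12 < 39, loop
  ADD #13: R1 = 12 + 1 = 13  → 13 < 39, loop
  ADD #14: R1 = 13 + 1 = 14  → 14 < 39, loop
  ADD #15: R1 = 14 + 1 = 15  → 15 < 39, loop
  ADD #16: R1 = 15 + 1 = 16  → 16 < 39, loop
  ADD #17: R1 = 16 + 1 = 17  → 17 < 39, loop
  ADD #18: R1 = 17 + 1 = 18  → 18 < 39, loop
  ADD #19: R1 = 18 + 1 = 19  → 19 < 39, loop
  ADD #20: R1 = 19 + 1 = 20  → 20 < 39, loop
  ADD #21: R1 = 20 + 1 = 21  → 21 < 39, loop
  ADD #22: R1 = 21 + 1 = 22  → 22 < 39, loop
  ADD #23: R1 = 22 + 1 = 23  → 23 < 39, loop
  ADD #24: R1 = 23 + 1 = 24  → 24 < 39, loop
  ADD #25: R1 = 24 + 1 = 25  → 25 < 39, loop
  ADD #26: R1 = 25 + 1 = 26  → 26 < 39, loop
  ADD #27: R1 = 26 + 1 = 27  → 27 < 39, loop
  ADD #28: R1 = 27 + 1 = 28  → 28 < 39, loop
  ADD #29: R1 = 28 + 1 = 29  → 29 < 39, loop
  ADD #30: R1 = 29 + 1 = 30  → 30 < 39, loop
  ADD #31: R1 = 30 + 1 = 31  → 31 < 39, loop
  ADD #32: R1 = 31 + 1 = 32  → 32 < 39, loop
  ADD #33: R1 = 32 + 1 = 33  → 33 < 39, loop
  ADD #34: R1 = 33 + 1 = 34  → 34 < 39, loop
  ADD #35: R1 = 34 + 1 = 35  → 35 < 39, loop
  ADD #36: R1 = 35 + 1 = 36  → 36 < 39, loop
  ADD #37: R1 = 36 + 1 = 37  → 37 < 39, loop
  ADD #38: R1 = 37 + 1 = 38  → 38 < 39, loop
  ADD #39: R1 = 38 + 1 = 39  → 39 >= 39, exit
Total ADD instructions: 39

39


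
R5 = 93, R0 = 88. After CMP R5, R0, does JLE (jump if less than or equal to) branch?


Trace:
  R5 = 93, R0 = 88
  CMP R5, R0  → compares 93 vs 88
  JLE checks: is 93 less than or equal to 88?
  93 > 88, so condition is false
Branch taken: No

No


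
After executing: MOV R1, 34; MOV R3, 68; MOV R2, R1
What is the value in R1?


Register state trace:
  MOV R1, 34  → R1 = 34
  MOV R3, 68  → R3 = 68
  MOV R2, R1  → R2 = 34
Final: R1 = 34

34


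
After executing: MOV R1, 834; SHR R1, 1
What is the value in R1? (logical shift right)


Register state trace:
  MOV R1, 834  → R1 = 834
  SHR R1, 1  → R1 = 834 >> 1 = 834 // 2^1 = 417
Final: R1 = 417

417


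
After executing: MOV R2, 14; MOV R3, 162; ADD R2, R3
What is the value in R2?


Register state trace:
  MOV R2, 14  → R2 = 14
  MOV R3, 162  → R3 = 162
  ADD R2, R3  → R2 = 14 + 162 = 176
Final: R2 = 176

176


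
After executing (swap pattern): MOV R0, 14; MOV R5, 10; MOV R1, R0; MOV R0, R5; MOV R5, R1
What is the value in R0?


Register state trace (swap pattern):
  MOV R0, 14  → R0 = 14
  MOV R5, 10  → R5 = 10
  MOV R1, R0  → R1 = 14  (save R0)
  MOV R0, R5  → R0 = 10  (R0 gets R5's value)
  MOV R5, R1  → R5 = 14  (R5 gets saved value)
Final: R0 = 10

10


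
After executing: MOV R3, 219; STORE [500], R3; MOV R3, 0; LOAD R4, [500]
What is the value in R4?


Register and memory trace:
  MOV R3, 219  → R3 = 219
  STORE [500], R3  → mem[500] = 219
  MOV R3, 0  → R3 = 0
  LOAD R4, [500]  → R4 = mem[500] = 219
Final: R4 = 219

219


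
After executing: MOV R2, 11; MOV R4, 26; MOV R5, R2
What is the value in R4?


Register state trace:
  MOV R2, 11  → R2 = 11
  MOV R4, 26  → R4 = 26
  MOV R5, R2  → R5 = 11
Final: R4 = 26

26


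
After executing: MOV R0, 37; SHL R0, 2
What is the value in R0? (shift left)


Register state trace:
  MOV R0, 37  → R0 = 37
  SHL R0, 2  → R0 = 37 << 2 = 37 * 2^2 = 148
Final: R0 = 148

148


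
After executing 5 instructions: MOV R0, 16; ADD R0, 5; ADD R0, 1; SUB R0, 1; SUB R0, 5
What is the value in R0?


Register state trace:
  MOV R0, 16  → R0 = 16
  ADD R0, 5  → R0 = 16 + 5 = 21
  ADD R0, 1  → R0 = 21 + 1 = 22
  SUB R0, 1  → R0 = 22 - 1 = 21
  SUB R0, 5  → R0 = 21 - 5 = 16
Final: R0 = 16

16


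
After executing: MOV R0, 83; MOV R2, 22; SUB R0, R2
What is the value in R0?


Register state trace:
  MOV R0, 83  → R0 = 83
  MOV R2, 22  → R2 = 22
  SUB R0, R2  → R0 = 83 - 22 = 61
Final: R0 = 61

61


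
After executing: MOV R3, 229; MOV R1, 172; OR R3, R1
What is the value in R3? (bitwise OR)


Register state trace:
  MOV R3, 229  → R3 = 229 (0b11100101)
  MOV R1, 172  → R1 = 172 (0b10101100)
  OR R3, R1   → R3 = 229 OR 172 = 237 (0b11101101)
Final: R3 = 237

237


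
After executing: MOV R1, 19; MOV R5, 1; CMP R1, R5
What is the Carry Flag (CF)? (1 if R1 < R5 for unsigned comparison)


Register state trace:
  MOV R1, 19  → R1 = 19
  MOV R5, 1  → R5 = 1
  CMP R1, R5  → unsigned 19 - 1: no borrow
  19 >= 1, so CF = 0
CF = 0

0


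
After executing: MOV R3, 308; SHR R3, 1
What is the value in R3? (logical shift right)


Register state trace:
  MOV R3, 308  → R3 = 308
  SHR R3, 1  → R3 = 308 >> 1 = 308 // 2^1 = 154
Final: R3 = 154

154


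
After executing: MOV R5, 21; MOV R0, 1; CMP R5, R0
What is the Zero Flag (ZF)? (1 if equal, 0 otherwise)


Register state trace:
  MOV R5, 21  → R5 = 21
  MOV R0, 1  → R0 = 1
  CMP R5, R0  → computes 21 - 1 = 20
  Result is nonzero, so values are not equal
ZF = 0

0


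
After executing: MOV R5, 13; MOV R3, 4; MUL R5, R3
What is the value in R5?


Register state trace:
  MOV R5, 13  → R5 = 13
  MOV R3, 4  → R3 = 4
  MUL R5, R3  → R5 = 13 * 4 = 52
Final: R5 = 52

52


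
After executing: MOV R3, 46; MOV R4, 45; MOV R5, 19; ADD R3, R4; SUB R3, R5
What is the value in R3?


Register state trace:
  MOV R3, 46  → R3 = 46
  MOV R4, 45  → R4 = 45
  MOV R5, 19  → R5 = 19
  ADD R3, R4  → R3 = 46 + 45 = 91
  SUB R3, R5  → R3 = 91 - 19 = 72
Final: R3 = 72

72


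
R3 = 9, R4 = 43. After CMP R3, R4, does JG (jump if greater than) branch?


Trace:
  R3 = 9, R4 = 43
  CMP R3, R4  → compares 9 vs 43
  JG checks: is 9 greater than 43?
  9 < 43, so condition is false
Branch taken: No

No


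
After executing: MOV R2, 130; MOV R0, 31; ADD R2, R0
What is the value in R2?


Register state trace:
  MOV R2, 130  → R2 = 130
  MOV R0, 31  → R0 = 31
  ADD R2, R0  → R2 = 130 + 31 = 161
Final: R2 = 161

161


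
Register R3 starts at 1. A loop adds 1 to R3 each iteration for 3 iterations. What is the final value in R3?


Starting value: R3 = 1
  Iter 1: R3 = 1 + 1 = 2
  Iter 2: R3 = 2 + 1 = 3
  Iter 3: R3 = 3 + 1 = 4
Final: R3 = 4

4


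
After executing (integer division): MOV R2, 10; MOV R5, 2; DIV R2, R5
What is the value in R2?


Register state trace:
  MOV R2, 10  → R2 = 10
  MOV R5, 2  → R5 = 2
  DIV R2, R5  → R2 = 10 // 2 = 5
Final: R2 = 5

5


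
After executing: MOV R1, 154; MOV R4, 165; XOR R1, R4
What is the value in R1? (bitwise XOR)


Register state trace:
  MOV R1, 154  → R1 = 154 (0b10011010)
  MOV R4, 165  → R4 = 165 (0b10100101)
  XOR R1, R4  → R1 = 154 XOR 165 = 63 (0b00111111)
Final: R1 = 63

63


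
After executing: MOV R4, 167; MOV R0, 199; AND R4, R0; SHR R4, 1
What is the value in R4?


Register state trace:
  MOV R4, 167  → R4 = 167 (0b10100111)
  MOV R0, 199  → R0 = 199 (0b11000111)
  AND R4, R0  → R4 = 167 AND 199 = 135 (0b10000111)
  SHR R4, 1  → R4 = 135 >> 1 = 67
Final: R4 = 67

67


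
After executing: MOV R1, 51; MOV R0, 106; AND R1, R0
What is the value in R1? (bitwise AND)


Register state trace:
  MOV R1, 51  → R1 = 51 (0b00110011)
  MOV R0, 106  → R0 = 106 (0b01101010)
  AND R1, R0  → R1 = 51 AND 106 = 34 (0b00100010)
Final: R1 = 34

34


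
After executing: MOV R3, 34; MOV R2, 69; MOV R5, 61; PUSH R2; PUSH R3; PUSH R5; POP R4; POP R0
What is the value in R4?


Stack trace (top is rightmost):
  MOV R3, 34  → R3 = 34
  MOV R2, 69  → R2 = 69
  MOV R5, 61  → R5 = 61
  PUSH R2  → stack: [69]
  PUSH R3  → stack: [69, 34]
  PUSH R5  → stack: [69, 34, 61]
  POP R4  → R4 = 61, stack: [69, 34]
  POP R0  → R0 = 34, stack: [69]
Final: R4 = 61

61


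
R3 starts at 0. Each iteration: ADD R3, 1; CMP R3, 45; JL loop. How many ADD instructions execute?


Loop trace (R3 starts at 0, target 45, step 1):
  ADD #1: R3 = 0 + 1 = 1  → 1 < 45, loop
  ADD #2: R3 = 1 + 1 = 2  → 2 < 45, loop
  ADD #3: R3 = 2 + 1 = 3  → 3 < 45, loop
  ADD #4: R3 = 3 + 1 = 4  → 4 < 45, loop
  ADD #5: R3 = 4 + 1 = 5  → 5 < 45, loop
  ADD #6: R3 = 5 + 1 = 6  → 6 < 45, loop
  ADD #7: R3 = 6 + 1 = 7  → 7 < 45, loop
  ADD #8: R3 = 7 + 1 = 8  → 8 < 45, loop
  ADD #9: R3 = 8 + 1 = 9  → 9 < 45, loop
  ADD #10: R3 = 9 + 1 = 10  → 10 < 45, loop
  ADD #11: R3 = 10 + 1 = 11  → 11 < 45, loop
  ADD #12: R3 = 11 + 1 = 12  → 12 < 45, loop
  ADD #13: R3 = 12 + 1 = 13  → 13 < 45, loop
  ADD #14: R3 = 13 + 1 = 14  → 14 < 45, loop
  ADD #15: R3 = 14 + 1 = 15  → 15 < 45, loop
  ADD #16: R3 = 15 + 1 = 16  → 16 < 45, loop
  ADD #17: R3 = 16 + 1 = 17  → 17 < 45, loop
  ADD #18: R3 = 17 + 1 = 18  → 18 < 45, loop
  ADD #19: R3 = 18 + 1 = 19  → 19 < 45, loop
  ADD #20: R3 = 19 + 1 = 20  → 20 < 45, loop
  ADD #21: R3 = 20 + 1 = 21  → 21 < 45, loop
  ADD #22: R3 = 21 + 1 = 22  → 22 < 45, loop
  ADD #23: R3 = 22 + 1 = 23  → 23 < 45, loop
  ADD #24: R3 = 23 + 1 = 24  → 24 < 45, loop
  ADD #25: R3 = 24 + 1 = 25  → 25 < 45, loop
  ADD #26: R3 = 25 + 1 = 26  → 26 < 45, loop
  ADD #27: R3 = 26 + 1 = 27  → 27 < 45, loop
  ADD #28: R3 = 27 + 1 = 28  → 28 < 45, loop
  ADD #29: R3 = 28 + 1 = 29  → 29 < 45, loop
  ADD #30: R3 = 29 + 1 = 30  → 30 < 45, loop
  ADD #31: R3 = 30 + 1 = 31  → 31 < 45, loop
  ADD #32: R3 = 31 + 1 = 32  → 32 < 45, loop
  ADD #33: R3 = 32 + 1 = 33  → 33 < 45, loop
  ADD #34: R3 = 33 + 1 = 34  → 34 < 45, loop
  ADD #35: R3 = 34 + 1 = 35  → 35 < 45, loop
  ADD #36: R3 = 35 + 1 = 36  → 36 < 45, loop
  ADD #37: R3 = 36 + 1 = 37  → 37 < 45, loop
  ADD #38: R3 = 37 + 1 = 38  → 38 < 45, loop
  ADD #39: R3 = 38 + 1 = 39  → 39 < 45, loop
  ADD #40: R3 = 39 + 1 = 40  → 40 < 45, loop
  ADD #41: R3 = 40 + 1 = 41  → 41 < 45, loop
  ADD #42: R3 = 41 + 1 = 42  → 42 < 45, loop
  ADD #43: R3 = 42 + 1 = 43  → 43 < 45, loop
  ADD #44: R3 = 43 + 1 = 44  → 44 < 45, loop
  ADD #45: R3 = 44 + 1 = 45  → 45 >= 45, exit
Total ADD instructions: 45

45


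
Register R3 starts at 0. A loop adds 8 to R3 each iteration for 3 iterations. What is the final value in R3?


Starting value: R3 = 0
  Iter 1: R3 = 0 + 8 = 8
  Iter 2: R3 = 8 + 8 = 16
  Iter 3: R3 = 16 + 8 = 24
Final: R3 = 24

24


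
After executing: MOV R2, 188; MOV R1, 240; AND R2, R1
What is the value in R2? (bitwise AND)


Register state trace:
  MOV R2, 188  → R2 = 188 (0b10111100)
  MOV R1, 240  → R1 = 240 (0b11110000)
  AND R2, R1  → R2 = 188 AND 240 = 176 (0b10110000)
Final: R2 = 176

176


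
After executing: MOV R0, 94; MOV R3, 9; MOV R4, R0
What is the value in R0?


Register state trace:
  MOV R0, 94  → R0 = 94
  MOV R3, 9  → R3 = 9
  MOV R4, R0  → R4 = 94
Final: R0 = 94

94


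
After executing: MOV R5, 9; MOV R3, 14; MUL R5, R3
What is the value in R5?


Register state trace:
  MOV R5, 9  → R5 = 9
  MOV R3, 14  → R3 = 14
  MUL R5, R3  → R5 = 9 * 14 = 126
Final: R5 = 126

126


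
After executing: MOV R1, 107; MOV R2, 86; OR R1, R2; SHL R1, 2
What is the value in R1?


Register state trace:
  MOV R1, 107  → R1 = 107 (0b01101011)
  MOV R2, 86  → R2 = 86 (0b01010110)
  OR R1, R2  → R1 = 107 OR 86 = 127 (0b01111111)
  SHL R1, 2  → R1 = 127 << 2 = 508
Final: R1 = 508

508


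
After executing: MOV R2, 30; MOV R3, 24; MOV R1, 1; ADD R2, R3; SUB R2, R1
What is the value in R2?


Register state trace:
  MOV R2, 30  → R2 = 30
  MOV R3, 24  → R3 = 24
  MOV R1, 1  → R1 = 1
  ADD R2, R3  → R2 = 30 + 24 = 54
  SUB R2, R1  → R2 = 54 - 1 = 53
Final: R2 = 53

53


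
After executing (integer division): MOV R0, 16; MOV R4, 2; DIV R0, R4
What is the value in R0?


Register state trace:
  MOV R0, 16  → R0 = 16
  MOV R4, 2  → R4 = 2
  DIV R0, R4  → R0 = 16 // 2 = 8
Final: R0 = 8

8


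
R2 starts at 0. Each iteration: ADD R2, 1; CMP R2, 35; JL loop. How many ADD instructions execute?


Loop trace (R2 starts at 0, target 35, step 1):
  ADD #1: R2 = 0 + 1 = 1  → 1 < 35, loop
  ADD #2: R2 = 1 + 1 = 2  → 2 < 35, loop
  ADD #3: R2 = 2 + 1 = 3  → 3 < 35, loop
  ADD #4: R2 = 3 + 1 = 4  → 4 < 35, loop
  ADD #5: R2 = 4 + 1 = 5  → 5 < 35, loop
  ADD #6: R2 = 5 + 1 = 6  → 6 < 35, loop
  ADD #7: R2 = 6 + 1 = 7  → 7 < 35, loop
  ADD #8: R2 = 7 + 1 = 8  → 8 < 35, loop
  ADD #9: R2 = 8 + 1 = 9  → 9 < 35, loop
  ADD #10: R2 = 9 + 1 = 10  → 10 < 35, loop
  ADD #11: R2 = 10 + 1 = 11  → 11 < 35, loop
  ADD #12: R2 = 11 + 1 = 12  → 12 < 35, loop
  ADD #13: R2 = 12 + 1 = 13  → 13 < 35, loop
  ADD #14: R2 = 13 + 1 = 14  → 14 < 35, loop
  ADD #15: R2 = 14 + 1 = 15  → 15 < 35, loop
  ADD #16: R2 = 15 + 1 = 16  → 16 < 35, loop
  ADD #17: R2 = 16 + 1 = 17  → 17 < 35, loop
  ADD #18: R2 = 17 + 1 = 18  → 18 < 35, loop
  ADD #19: R2 = 18 + 1 = 19  → 19 < 35, loop
  ADD #20: R2 = 19 + 1 = 20  → 20 < 35, loop
  ADD #21: R2 = 20 + 1 = 21  → 21 < 35, loop
  ADD #22: R2 = 21 + 1 = 22  → 22 < 35, loop
  ADD #23: R2 = 22 + 1 = 23  → 23 < 35, loop
  ADD #24: R2 = 23 + 1 = 24  → 24 < 35, loop
  ADD #25: R2 = 24 + 1 = 25  → 25 < 35, loop
  ADD #26: R2 = 25 + 1 = 26  → 26 < 35, loop
  ADD #27: R2 = 26 + 1 = 27  → 27 < 35, loop
  ADD #28: R2 = 27 + 1 = 28  → 28 < 35, loop
  ADD #29: R2 = 28 + 1 = 29  → 29 < 35, loop
  ADD #30: R2 = 29 + 1 = 30  → 30 < 35, loop
  ADD #31: R2 = 30 + 1 = 31  → 31 < 35, loop
  ADD #32: R2 = 31 + 1 = 32  → 32 < 35, loop
  ADD #33: R2 = 32 + 1 = 33  → 33 < 35, loop
  ADD #34: R2 = 33 + 1 = 34  → 34 < 35, loop
  ADD #35: R2 = 34 + 1 = 35  → 35 >= 35, exit
Total ADD instructions: 35

35


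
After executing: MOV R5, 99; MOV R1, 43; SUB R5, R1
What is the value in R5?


Register state trace:
  MOV R5, 99  → R5 = 99
  MOV R1, 43  → R1 = 43
  SUB R5, R1  → R5 = 99 - 43 = 56
Final: R5 = 56

56


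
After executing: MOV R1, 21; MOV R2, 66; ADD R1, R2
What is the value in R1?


Register state trace:
  MOV R1, 21  → R1 = 21
  MOV R2, 66  → R2 = 66
  ADD R1, R2  → R1 = 21 + 66 = 87
Final: R1 = 87

87


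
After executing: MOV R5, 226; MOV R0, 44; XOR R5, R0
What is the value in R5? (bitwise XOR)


Register state trace:
  MOV R5, 226  → R5 = 226 (0b11100010)
  MOV R0, 44  → R0 = 44 (0b00101100)
  XOR R5, R0  → R5 = 226 XOR 44 = 206 (0b11001110)
Final: R5 = 206

206


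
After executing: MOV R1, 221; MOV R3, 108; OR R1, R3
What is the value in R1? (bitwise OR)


Register state trace:
  MOV R1, 221  → R1 = 221 (0b11011101)
  MOV R3, 108  → R3 = 108 (0b01101100)
  OR R1, R3   → R1 = 221 OR 108 = 253 (0b11111101)
Final: R1 = 253

253


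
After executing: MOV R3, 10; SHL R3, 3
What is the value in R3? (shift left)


Register state trace:
  MOV R3, 10  → R3 = 10
  SHL R3, 3  → R3 = 10 << 3 = 10 * 2^3 = 80
Final: R3 = 80

80


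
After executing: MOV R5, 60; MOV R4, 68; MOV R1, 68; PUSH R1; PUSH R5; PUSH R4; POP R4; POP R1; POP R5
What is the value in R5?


Stack trace (top is rightmost):
  MOV R5, 60  → R5 = 60
  MOV R4, 68  → R4 = 68
  MOV R1, 68  → R1 = 68
  PUSH R1  → stack: [68]
  PUSH R5  → stack: [68, 60]
  PUSH R4  → stack: [68, 60, 68]
  POP R4  → R4 = 68, stack: [68, 60]
  POP R1  → R1 = 60, stack: [68]
  POP R5  → R5 = 68, stack: []
Final: R5 = 68

68


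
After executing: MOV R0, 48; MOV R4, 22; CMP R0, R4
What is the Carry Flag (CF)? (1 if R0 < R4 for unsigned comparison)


Register state trace:
  MOV R0, 48  → R0 = 48
  MOV R4, 22  → R4 = 22
  CMP R0, R4  → unsigned 48 - 22: no borrow
  48 >= 22, so CF = 0
CF = 0

0


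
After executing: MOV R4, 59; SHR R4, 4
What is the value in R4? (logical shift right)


Register state trace:
  MOV R4, 59  → R4 = 59
  SHR R4, 4  → R4 = 59 >> 4 = 59 // 2^4 = 3
Final: R4 = 3

3


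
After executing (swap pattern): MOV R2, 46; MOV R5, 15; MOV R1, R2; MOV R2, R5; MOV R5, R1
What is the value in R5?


Register state trace (swap pattern):
  MOV R2, 46  → R2 = 46
  MOV R5, 15  → R5 = 15
  MOV R1, R2  → R1 = 46  (save R2)
  MOV R2, R5  → R2 = 15  (R2 gets R5's value)
  MOV R5, R1  → R5 = 46  (R5 gets saved value)
Final: R5 = 46

46


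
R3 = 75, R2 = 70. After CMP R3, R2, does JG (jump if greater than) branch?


Trace:
  R3 = 75, R2 = 70
  CMP R3, R2  → compares 75 vs 70
  JG checks: is 75 greater than 70?
  75 > 70, so condition is true
Branch taken: Yes

Yes


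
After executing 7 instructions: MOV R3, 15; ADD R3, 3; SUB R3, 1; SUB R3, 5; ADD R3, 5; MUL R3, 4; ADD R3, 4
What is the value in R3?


Register state trace:
  MOV R3, 15  → R3 = 15
  ADD R3, 3  → R3 = 15 + 3 = 18
  SUB R3, 1  → R3 = 18 - 1 = 17
  SUB R3, 5  → R3 = 17 - 5 = 12
  ADD R3, 5  → R3 = 12 + 5 = 17
  MUL R3, 4  → R3 = 17 * 4 = 68
  ADD R3, 4  → R3 = 68 + 4 = 72
Final: R3 = 72

72


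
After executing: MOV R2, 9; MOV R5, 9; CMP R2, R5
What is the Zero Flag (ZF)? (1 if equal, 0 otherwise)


Register state trace:
  MOV R2, 9  → R2 = 9
  MOV R5, 9  → R5 = 9
  CMP R2, R5  → computes 9 - 9 = 0
  Result is zero, so values are equal
ZF = 1

1


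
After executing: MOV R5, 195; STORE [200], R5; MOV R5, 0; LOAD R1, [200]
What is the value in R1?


Register and memory trace:
  MOV R5, 195  → R5 = 195
  STORE [200], R5  → mem[200] = 195
  MOV R5, 0  → R5 = 0
  LOAD R1, [200]  → R1 = mem[200] = 195
Final: R1 = 195

195


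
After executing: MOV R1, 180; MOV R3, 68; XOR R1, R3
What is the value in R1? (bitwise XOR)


Register state trace:
  MOV R1, 180  → R1 = 180 (0b10110100)
  MOV R3, 68  → R3 = 68 (0b01000100)
  XOR R1, R3  → R1 = 180 XOR 68 = 240 (0b11110000)
Final: R1 = 240

240


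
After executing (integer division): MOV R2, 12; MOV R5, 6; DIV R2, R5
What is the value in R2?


Register state trace:
  MOV R2, 12  → R2 = 12
  MOV R5, 6  → R5 = 6
  DIV R2, R5  → R2 = 12 // 6 = 2
Final: R2 = 2

2


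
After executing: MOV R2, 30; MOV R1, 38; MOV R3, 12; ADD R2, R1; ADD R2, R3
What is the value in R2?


Register state trace:
  MOV R2, 30  → R2 = 30
  MOV R1, 38  → R1 = 38
  MOV R3, 12  → R3 = 12
  ADD R2, R1  → R2 = 30 + 38 = 68
  ADD R2, R3  → R2 = 68 + 12 = 80
Final: R2 = 80

80


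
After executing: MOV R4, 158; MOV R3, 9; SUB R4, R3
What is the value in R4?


Register state trace:
  MOV R4, 158  → R4 = 158
  MOV R3, 9  → R3 = 9
  SUB R4, R3  → R4 = 158 - 9 = 149
Final: R4 = 149

149


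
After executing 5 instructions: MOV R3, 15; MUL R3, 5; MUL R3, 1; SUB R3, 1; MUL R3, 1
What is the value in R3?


Register state trace:
  MOV R3, 15  → R3 = 15
  MUL R3, 5  → R3 = 15 * 5 = 75
  MUL R3, 1  → R3 = 75 * 1 = 75
  SUB R3, 1  → R3 = 75 - 1 = 74
  MUL R3, 1  → R3 = 74 * 1 = 74
Final: R3 = 74

74


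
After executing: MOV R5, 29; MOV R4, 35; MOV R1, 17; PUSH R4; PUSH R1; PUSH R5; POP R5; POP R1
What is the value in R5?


Stack trace (top is rightmost):
  MOV R5, 29  → R5 = 29
  MOV R4, 35  → R4 = 35
  MOV R1, 17  → R1 = 17
  PUSH R4  → stack: [35]
  PUSH R1  → stack: [35, 17]
  PUSH R5  → stack: [35, 17, 29]
  POP R5  → R5 = 29, stack: [35, 17]
  POP R1  → R1 = 17, stack: [35]
Final: R5 = 29

29


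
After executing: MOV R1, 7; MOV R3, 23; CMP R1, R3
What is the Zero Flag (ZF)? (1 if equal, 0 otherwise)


Register state trace:
  MOV R1, 7  → R1 = 7
  MOV R3, 23  → R3 = 23
  CMP R1, R3  → computes 7 - 23 = -16
  Result is nonzero, so values are not equal
ZF = 0

0


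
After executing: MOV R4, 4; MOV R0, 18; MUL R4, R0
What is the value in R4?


Register state trace:
  MOV R4, 4  → R4 = 4
  MOV R0, 18  → R0 = 18
  MUL R4, R0  → R4 = 4 * 18 = 72
Final: R4 = 72

72


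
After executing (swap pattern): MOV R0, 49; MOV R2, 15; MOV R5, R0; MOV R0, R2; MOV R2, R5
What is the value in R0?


Register state trace (swap pattern):
  MOV R0, 49  → R0 = 49
  MOV R2, 15  → R2 = 15
  MOV R5, R0  → R5 = 49  (save R0)
  MOV R0, R2  → R0 = 15  (R0 gets R2's value)
  MOV R2, R5  → R2 = 49  (R2 gets saved value)
Final: R0 = 15

15


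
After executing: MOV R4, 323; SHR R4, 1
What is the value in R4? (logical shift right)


Register state trace:
  MOV R4, 323  → R4 = 323
  SHR R4, 1  → R4 = 323 >> 1 = 323 // 2^1 = 161
Final: R4 = 161

161


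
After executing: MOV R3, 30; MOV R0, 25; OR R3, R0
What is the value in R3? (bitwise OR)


Register state trace:
  MOV R3, 30  → R3 = 30 (0b00011110)
  MOV R0, 25  → R0 = 25 (0b00011001)
  OR R3, R0   → R3 = 30 OR 25 = 31 (0b00011111)
Final: R3 = 31

31


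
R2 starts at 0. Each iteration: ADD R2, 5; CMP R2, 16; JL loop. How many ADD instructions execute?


Loop trace (R2 starts at 0, target 16, step 5):
  ADD #1: R2 = 0 + 5 = 5  → 5 < 16, loop
  ADD #2: R2 = 5 + 5 = 10  → 10 < 16, loop
  ADD #3: R2 = 10 + 5 = 15  → 15 < 16, loop
  ADD #4: R2 = 15 + 5 = 20  → 20 >= 16, exit
Total ADD instructions: 4

4


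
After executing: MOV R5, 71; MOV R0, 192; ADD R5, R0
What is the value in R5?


Register state trace:
  MOV R5, 71  → R5 = 71
  MOV R0, 192  → R0 = 192
  ADD R5, R0  → R5 = 71 + 192 = 263
Final: R5 = 263

263


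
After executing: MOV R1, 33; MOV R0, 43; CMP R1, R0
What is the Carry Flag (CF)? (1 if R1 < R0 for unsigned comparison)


Register state trace:
  MOV R1, 33  → R1 = 33
  MOV R0, 43  → R0 = 43
  CMP R1, R0  → unsigned 33 - 43: borrow occurs
  33 < 43, so CF = 1
CF = 1

1


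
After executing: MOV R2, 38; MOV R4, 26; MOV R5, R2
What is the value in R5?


Register state trace:
  MOV R2, 38  → R2 = 38
  MOV R4, 26  → R4 = 26
  MOV R5, R2  → R5 = 38
Final: R5 = 38

38


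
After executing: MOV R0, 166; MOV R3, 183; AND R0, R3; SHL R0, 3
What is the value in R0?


Register state trace:
  MOV R0, 166  → R0 = 166 (0b10100110)
  MOV R3, 183  → R3 = 183 (0b10110111)
  AND R0, R3  → R0 = 166 AND 183 = 166 (0b10100110)
  SHL R0, 3  → R0 = 166 << 3 = 1328
Final: R0 = 1328

1328


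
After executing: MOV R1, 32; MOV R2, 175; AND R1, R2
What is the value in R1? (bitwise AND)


Register state trace:
  MOV R1, 32  → R1 = 32 (0b00100000)
  MOV R2, 175  → R2 = 175 (0b10101111)
  AND R1, R2  → R1 = 32 AND 175 = 32 (0b00100000)
Final: R1 = 32

32


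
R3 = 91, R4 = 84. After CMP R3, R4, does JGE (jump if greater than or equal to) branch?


Trace:
  R3 = 91, R4 = 84
  CMP R3, R4  → compares 91 vs 84
  JGE checks: is 91 greater than or equal to 84?
  91 > 84, so condition is true
Branch taken: Yes

Yes


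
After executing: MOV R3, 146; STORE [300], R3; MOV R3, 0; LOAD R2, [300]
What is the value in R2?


Register and memory trace:
  MOV R3, 146  → R3 = 146
  STORE [300], R3  → mem[300] = 146
  MOV R3, 0  → R3 = 0
  LOAD R2, [300]  → R2 = mem[300] = 146
Final: R2 = 146

146


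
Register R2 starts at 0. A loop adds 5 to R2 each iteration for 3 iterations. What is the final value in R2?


Starting value: R2 = 0
  Iter 1: R2 = 0 + 5 = 5
  Iter 2: R2 = 5 + 5 = 10
  Iter 3: R2 = 10 + 5 = 15
Final: R2 = 15

15


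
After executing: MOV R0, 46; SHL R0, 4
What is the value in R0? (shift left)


Register state trace:
  MOV R0, 46  → R0 = 46
  SHL R0, 4  → R0 = 46 << 4 = 46 * 2^4 = 736
Final: R0 = 736

736


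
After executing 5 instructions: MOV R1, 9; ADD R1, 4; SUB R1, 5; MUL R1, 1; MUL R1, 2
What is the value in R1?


Register state trace:
  MOV R1, 9  → R1 = 9
  ADD R1, 4  → R1 = 9 + 4 = 13
  SUB R1, 5  → R1 = 13 - 5 = 8
  MUL R1, 1  → R1 = 8 * 1 = 8
  MUL R1, 2  → R1 = 8 * 2 = 16
Final: R1 = 16

16


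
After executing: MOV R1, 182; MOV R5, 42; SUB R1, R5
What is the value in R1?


Register state trace:
  MOV R1, 182  → R1 = 182
  MOV R5, 42  → R5 = 42
  SUB R1, R5  → R1 = 182 - 42 = 140
Final: R1 = 140

140


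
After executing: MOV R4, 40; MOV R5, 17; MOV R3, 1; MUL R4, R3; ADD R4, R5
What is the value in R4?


Register state trace:
  MOV R4, 40  → R4 = 40
  MOV R5, 17  → R5 = 17
  MOV R3, 1  → R3 = 1
  MUL R4, R3  → R4 = 40 * 1 = 40
  ADD R4, R5  → R4 = 40 + 17 = 57
Final: R4 = 57

57


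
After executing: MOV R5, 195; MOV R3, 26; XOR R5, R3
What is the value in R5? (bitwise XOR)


Register state trace:
  MOV R5, 195  → R5 = 195 (0b11000011)
  MOV R3, 26  → R3 = 26 (0b00011010)
  XOR R5, R3  → R5 = 195 XOR 26 = 217 (0b11011001)
Final: R5 = 217

217


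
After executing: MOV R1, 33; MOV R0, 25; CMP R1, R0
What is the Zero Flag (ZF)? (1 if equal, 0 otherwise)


Register state trace:
  MOV R1, 33  → R1 = 33
  MOV R0, 25  → R0 = 25
  CMP R1, R0  → computes 33 - 25 = 8
  Result is nonzero, so values are not equal
ZF = 0

0


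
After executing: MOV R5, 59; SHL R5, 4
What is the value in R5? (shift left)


Register state trace:
  MOV R5, 59  → R5 = 59
  SHL R5, 4  → R5 = 59 << 4 = 59 * 2^4 = 944
Final: R5 = 944

944


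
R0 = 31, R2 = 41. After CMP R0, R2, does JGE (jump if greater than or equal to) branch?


Trace:
  R0 = 31, R2 = 41
  CMP R0, R2  → compares 31 vs 41
  JGE checks: is 31 greater than or equal to 41?
  31 < 41, so condition is false
Branch taken: No

No


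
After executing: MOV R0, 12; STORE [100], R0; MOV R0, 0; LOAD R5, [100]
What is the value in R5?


Register and memory trace:
  MOV R0, 12  → R0 = 12
  STORE [100], R0  → mem[100] = 12
  MOV R0, 0  → R0 = 0
  LOAD R5, [100]  → R5 = mem[100] = 12
Final: R5 = 12

12


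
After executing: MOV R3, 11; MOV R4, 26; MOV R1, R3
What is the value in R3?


Register state trace:
  MOV R3, 11  → R3 = 11
  MOV R4, 26  → R4 = 26
  MOV R1, R3  → R1 = 11
Final: R3 = 11

11


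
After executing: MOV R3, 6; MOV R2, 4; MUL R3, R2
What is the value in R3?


Register state trace:
  MOV R3, 6  → R3 = 6
  MOV R2, 4  → R2 = 4
  MUL R3, R2  → R3 = 6 * 4 = 24
Final: R3 = 24

24


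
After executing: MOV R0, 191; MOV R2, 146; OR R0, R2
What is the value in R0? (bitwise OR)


Register state trace:
  MOV R0, 191  → R0 = 191 (0b10111111)
  MOV R2, 146  → R2 = 146 (0b10010010)
  OR R0, R2   → R0 = 191 OR 146 = 191 (0b10111111)
Final: R0 = 191

191


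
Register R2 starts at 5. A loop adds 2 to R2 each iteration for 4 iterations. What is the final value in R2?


Starting value: R2 = 5
  Iter 1: R2 = 5 + 2 = 7
  Iter 2: R2 = 7 + 2 = 9
  Iter 3: R2 = 9 + 2 = 11
  Iter 4: R2 = 11 + 2 = 13
Final: R2 = 13

13


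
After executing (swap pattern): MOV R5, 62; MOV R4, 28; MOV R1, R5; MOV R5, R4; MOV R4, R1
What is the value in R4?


Register state trace (swap pattern):
  MOV R5, 62  → R5 = 62
  MOV R4, 28  → R4 = 28
  MOV R1, R5  → R1 = 62  (save R5)
  MOV R5, R4  → R5 = 28  (R5 gets R4's value)
  MOV R4, R1  → R4 = 62  (R4 gets saved value)
Final: R4 = 62

62
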